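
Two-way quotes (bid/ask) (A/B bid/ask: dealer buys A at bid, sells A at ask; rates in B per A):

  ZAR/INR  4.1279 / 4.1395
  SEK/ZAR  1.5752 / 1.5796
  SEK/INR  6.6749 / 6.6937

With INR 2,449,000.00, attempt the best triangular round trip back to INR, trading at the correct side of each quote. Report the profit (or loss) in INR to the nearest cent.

Best loop INR → ZAR → SEK → INR:
INR 2,449,000.00 ÷ 4.1395 (buy ZAR at ask) = ZAR 591,617.35
ZAR 591,617.35 ÷ 1.5796 (buy SEK at ask) = SEK 374,536.18
SEK 374,536.18 × 6.6749 (sell SEK at bid) = INR 2,499,991.53

Net profit: INR 50,991.53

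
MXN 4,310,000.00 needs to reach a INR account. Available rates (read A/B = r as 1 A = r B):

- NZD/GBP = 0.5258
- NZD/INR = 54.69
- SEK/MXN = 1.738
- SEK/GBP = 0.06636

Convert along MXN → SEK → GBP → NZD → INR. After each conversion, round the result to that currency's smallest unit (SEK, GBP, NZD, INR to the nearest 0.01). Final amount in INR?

INR 17,116,746.58

MXN 4,310,000.00 ÷ 1.738 = SEK 2,479,861.91
SEK 2,479,861.91 × 0.06636 = GBP 164,563.64
GBP 164,563.64 ÷ 0.5258 = NZD 312,977.63
NZD 312,977.63 × 54.69 = INR 17,116,746.58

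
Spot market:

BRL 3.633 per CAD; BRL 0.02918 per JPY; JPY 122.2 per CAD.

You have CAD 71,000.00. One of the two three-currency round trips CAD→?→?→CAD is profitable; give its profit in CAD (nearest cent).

Profit: CAD 1,338.13

Profitable loop is CAD → BRL → JPY → CAD:
CAD 71,000.00 × 3.633 = BRL 257,943.00
BRL 257,943.00 ÷ 0.02918 = JPY 8,839,719
JPY 8,839,719 ÷ 122.2 = CAD 72,338.13
Profit = CAD 72,338.13 − CAD 71,000.00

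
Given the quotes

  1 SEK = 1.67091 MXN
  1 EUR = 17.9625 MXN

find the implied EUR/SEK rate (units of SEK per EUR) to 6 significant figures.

1 EUR × 17.9625 = 17.9625 MXN
17.9625 MXN ÷ 1.67091 = 10.7501 SEK

EUR/SEK = 10.7501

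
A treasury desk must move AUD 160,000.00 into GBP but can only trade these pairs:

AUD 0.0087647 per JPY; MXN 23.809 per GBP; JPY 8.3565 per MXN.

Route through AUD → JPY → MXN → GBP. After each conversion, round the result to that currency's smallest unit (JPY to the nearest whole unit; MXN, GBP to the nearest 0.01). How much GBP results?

GBP 91,752.38

AUD 160,000.00 ÷ 0.0087647 = JPY 18,255,046
JPY 18,255,046 ÷ 8.3565 = MXN 2,184,532.52
MXN 2,184,532.52 ÷ 23.809 = GBP 91,752.38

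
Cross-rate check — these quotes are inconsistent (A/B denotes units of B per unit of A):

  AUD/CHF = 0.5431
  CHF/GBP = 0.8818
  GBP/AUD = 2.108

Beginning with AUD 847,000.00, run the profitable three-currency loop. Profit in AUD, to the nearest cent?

Profitable loop is AUD → CHF → GBP → AUD:
AUD 847,000.00 × 0.5431 = CHF 460,005.70
CHF 460,005.70 × 0.8818 = GBP 405,633.03
GBP 405,633.03 × 2.108 = AUD 855,074.42
Profit = AUD 855,074.42 − AUD 847,000.00

Profit: AUD 8,074.42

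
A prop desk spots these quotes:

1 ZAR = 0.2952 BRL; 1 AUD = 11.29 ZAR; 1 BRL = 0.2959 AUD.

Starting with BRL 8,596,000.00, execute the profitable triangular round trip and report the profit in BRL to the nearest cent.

Profitable loop is BRL → ZAR → AUD → BRL:
BRL 8,596,000.00 ÷ 0.2952 = ZAR 29,119,241.19
ZAR 29,119,241.19 ÷ 11.29 = AUD 2,579,206.48
AUD 2,579,206.48 ÷ 0.2959 = BRL 8,716,480.17
Profit = BRL 8,716,480.17 − BRL 8,596,000.00

Profit: BRL 120,480.17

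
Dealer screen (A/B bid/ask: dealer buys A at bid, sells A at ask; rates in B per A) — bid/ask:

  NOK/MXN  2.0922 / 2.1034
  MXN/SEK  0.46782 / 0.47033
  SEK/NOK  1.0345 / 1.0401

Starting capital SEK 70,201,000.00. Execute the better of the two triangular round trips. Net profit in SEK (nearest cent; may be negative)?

Net profit: SEK 880,367.76

Best loop SEK → NOK → MXN → SEK:
SEK 70,201,000.00 × 1.0345 (sell SEK at bid) = NOK 72,622,934.50
NOK 72,622,934.50 × 2.0922 (sell NOK at bid) = MXN 151,941,703.56
MXN 151,941,703.56 × 0.46782 (sell MXN at bid) = SEK 71,081,367.76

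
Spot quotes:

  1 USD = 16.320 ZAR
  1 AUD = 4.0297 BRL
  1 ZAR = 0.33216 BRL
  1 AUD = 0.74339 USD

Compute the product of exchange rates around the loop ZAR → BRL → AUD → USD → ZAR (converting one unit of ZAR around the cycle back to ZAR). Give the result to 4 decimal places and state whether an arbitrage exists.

1.0000 (no arbitrage)

Around ZAR → BRL → AUD → USD → ZAR: 1 × 0.33216 ÷ 4.0297 × 0.74339 × 16.320 = 1.000026
Product ≈ 1 (deviation 0.003%, within rounding noise).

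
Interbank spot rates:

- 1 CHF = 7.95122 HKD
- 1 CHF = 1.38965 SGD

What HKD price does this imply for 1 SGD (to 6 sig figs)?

SGD/HKD = 5.72174

1 SGD ÷ 1.38965 = 0.719606 CHF
0.719606 CHF × 7.95122 = 5.72174 HKD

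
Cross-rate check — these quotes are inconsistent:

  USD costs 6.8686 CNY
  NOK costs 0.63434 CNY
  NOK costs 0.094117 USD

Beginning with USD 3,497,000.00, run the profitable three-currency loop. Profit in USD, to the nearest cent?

Profit: USD 66,771.38

Profitable loop is USD → CNY → NOK → USD:
USD 3,497,000.00 × 6.8686 = CNY 24,019,494.20
CNY 24,019,494.20 ÷ 0.63434 = NOK 37,865,331.21
NOK 37,865,331.21 × 0.094117 = USD 3,563,771.38
Profit = USD 3,563,771.38 − USD 3,497,000.00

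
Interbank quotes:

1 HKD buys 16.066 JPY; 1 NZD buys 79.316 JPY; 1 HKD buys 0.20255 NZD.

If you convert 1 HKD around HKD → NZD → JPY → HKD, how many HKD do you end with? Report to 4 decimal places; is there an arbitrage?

1.0000 (no arbitrage)

Around HKD → NZD → JPY → HKD: 1 × 0.20255 × 79.316 ÷ 16.066 = 0.999966
Product ≈ 1 (deviation 0.003%, within rounding noise).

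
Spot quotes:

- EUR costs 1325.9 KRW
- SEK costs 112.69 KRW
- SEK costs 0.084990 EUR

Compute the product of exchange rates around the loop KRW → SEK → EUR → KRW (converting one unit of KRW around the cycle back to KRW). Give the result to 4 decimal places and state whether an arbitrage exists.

Around KRW → SEK → EUR → KRW: 1 ÷ 112.69 × 0.084990 × 1325.9 = 0.999984
Product ≈ 1 (deviation 0.002%, within rounding noise).

1.0000 (no arbitrage)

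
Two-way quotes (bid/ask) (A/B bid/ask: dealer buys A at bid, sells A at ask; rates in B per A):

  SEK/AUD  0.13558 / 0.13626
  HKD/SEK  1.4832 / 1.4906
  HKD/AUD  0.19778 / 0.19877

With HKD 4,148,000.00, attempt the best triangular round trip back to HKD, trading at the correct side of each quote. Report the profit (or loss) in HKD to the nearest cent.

Net profit: HKD 48,461.63

Best loop HKD → SEK → AUD → HKD:
HKD 4,148,000.00 × 1.4832 (sell HKD at bid) = SEK 6,152,313.60
SEK 6,152,313.60 × 0.13558 (sell SEK at bid) = AUD 834,130.68
AUD 834,130.68 ÷ 0.19877 (buy HKD at ask) = HKD 4,196,461.63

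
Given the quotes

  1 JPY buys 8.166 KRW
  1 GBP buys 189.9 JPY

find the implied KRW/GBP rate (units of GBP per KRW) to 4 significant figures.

KRW/GBP = 0.0006449

1 KRW ÷ 8.166 = 0.122459 JPY
0.122459 JPY ÷ 189.9 = 0.00064486 GBP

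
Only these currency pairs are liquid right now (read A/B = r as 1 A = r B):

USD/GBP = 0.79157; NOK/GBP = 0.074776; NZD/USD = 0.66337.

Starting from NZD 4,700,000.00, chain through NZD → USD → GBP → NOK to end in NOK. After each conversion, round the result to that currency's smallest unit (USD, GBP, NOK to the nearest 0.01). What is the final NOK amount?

NZD 4,700,000.00 × 0.66337 = USD 3,117,839.00
USD 3,117,839.00 × 0.79157 = GBP 2,467,987.82
GBP 2,467,987.82 ÷ 0.074776 = NOK 33,005,079.44

NOK 33,005,079.44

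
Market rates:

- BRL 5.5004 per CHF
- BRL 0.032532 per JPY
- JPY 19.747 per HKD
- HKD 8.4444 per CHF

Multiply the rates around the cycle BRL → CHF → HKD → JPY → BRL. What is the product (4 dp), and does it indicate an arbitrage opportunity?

Around BRL → CHF → HKD → JPY → BRL: 1 ÷ 5.5004 × 8.4444 × 19.747 × 0.032532 = 0.986249
Product < 1; profitable direction is BRL → JPY → HKD → CHF → BRL.

0.9862 (arbitrage exists)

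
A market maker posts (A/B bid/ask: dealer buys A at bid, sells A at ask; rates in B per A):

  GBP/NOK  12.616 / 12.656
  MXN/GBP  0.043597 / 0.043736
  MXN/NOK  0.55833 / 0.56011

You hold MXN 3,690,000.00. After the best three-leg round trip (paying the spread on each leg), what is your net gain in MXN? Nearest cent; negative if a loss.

Net profit: MXN 32,046.57

Best loop MXN → NOK → GBP → MXN:
MXN 3,690,000.00 × 0.55833 (sell MXN at bid) = NOK 2,060,237.70
NOK 2,060,237.70 ÷ 12.656 (buy GBP at ask) = GBP 162,787.43
GBP 162,787.43 ÷ 0.043736 (buy MXN at ask) = MXN 3,722,046.57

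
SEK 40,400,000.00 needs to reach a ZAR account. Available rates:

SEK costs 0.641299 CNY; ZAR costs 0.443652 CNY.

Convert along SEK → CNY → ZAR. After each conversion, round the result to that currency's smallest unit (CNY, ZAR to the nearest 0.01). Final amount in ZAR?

SEK 40,400,000.00 × 0.641299 = CNY 25,908,479.60
CNY 25,908,479.60 ÷ 0.443652 = ZAR 58,398,203.10

ZAR 58,398,203.10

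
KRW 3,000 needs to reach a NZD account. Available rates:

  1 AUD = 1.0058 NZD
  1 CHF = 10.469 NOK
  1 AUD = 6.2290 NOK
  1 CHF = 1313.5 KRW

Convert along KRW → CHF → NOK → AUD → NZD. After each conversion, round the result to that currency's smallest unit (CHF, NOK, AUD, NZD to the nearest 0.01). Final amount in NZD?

KRW 3,000 ÷ 1313.5 = CHF 2.28
CHF 2.28 × 10.469 = NOK 23.87
NOK 23.87 ÷ 6.2290 = AUD 3.83
AUD 3.83 × 1.0058 = NZD 3.85

NZD 3.85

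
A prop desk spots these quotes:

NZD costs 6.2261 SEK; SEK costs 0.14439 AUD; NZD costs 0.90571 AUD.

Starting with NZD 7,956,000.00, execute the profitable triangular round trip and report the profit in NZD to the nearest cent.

Profitable loop is NZD → AUD → SEK → NZD:
NZD 7,956,000.00 × 0.90571 = AUD 7,205,828.76
AUD 7,205,828.76 ÷ 0.14439 = SEK 49,905,317.27
SEK 49,905,317.27 ÷ 6.2261 = NZD 8,015,502.04
Profit = NZD 8,015,502.04 − NZD 7,956,000.00

Profit: NZD 59,502.04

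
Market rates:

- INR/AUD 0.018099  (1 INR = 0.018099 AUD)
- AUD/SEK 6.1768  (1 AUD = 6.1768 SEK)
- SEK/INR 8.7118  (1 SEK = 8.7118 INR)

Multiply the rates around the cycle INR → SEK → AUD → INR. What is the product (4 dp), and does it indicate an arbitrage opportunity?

1.0268 (arbitrage exists)

Around INR → SEK → AUD → INR: 1 ÷ 8.7118 ÷ 6.1768 ÷ 0.018099 = 1.026772
Product > 1; profitable direction is INR → SEK → AUD → INR.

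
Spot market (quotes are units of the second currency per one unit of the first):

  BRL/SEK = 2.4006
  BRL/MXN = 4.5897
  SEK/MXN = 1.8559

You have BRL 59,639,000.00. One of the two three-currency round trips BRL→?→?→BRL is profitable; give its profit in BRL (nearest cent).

Profitable loop is BRL → MXN → SEK → BRL:
BRL 59,639,000.00 × 4.5897 = MXN 273,725,118.30
MXN 273,725,118.30 ÷ 1.8559 = SEK 147,489,152.59
SEK 147,489,152.59 ÷ 2.4006 = BRL 61,438,453.97
Profit = BRL 61,438,453.97 − BRL 59,639,000.00

Profit: BRL 1,799,453.97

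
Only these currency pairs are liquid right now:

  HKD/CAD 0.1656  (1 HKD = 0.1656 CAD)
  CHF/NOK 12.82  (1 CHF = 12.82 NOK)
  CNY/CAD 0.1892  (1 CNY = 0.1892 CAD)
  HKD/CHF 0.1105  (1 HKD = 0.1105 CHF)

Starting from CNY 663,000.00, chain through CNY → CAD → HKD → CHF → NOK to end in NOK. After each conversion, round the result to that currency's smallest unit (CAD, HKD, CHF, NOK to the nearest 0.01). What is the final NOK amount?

NOK 1,073,061.56

CNY 663,000.00 × 0.1892 = CAD 125,439.60
CAD 125,439.60 ÷ 0.1656 = HKD 757,485.51
HKD 757,485.51 × 0.1105 = CHF 83,702.15
CHF 83,702.15 × 12.82 = NOK 1,073,061.56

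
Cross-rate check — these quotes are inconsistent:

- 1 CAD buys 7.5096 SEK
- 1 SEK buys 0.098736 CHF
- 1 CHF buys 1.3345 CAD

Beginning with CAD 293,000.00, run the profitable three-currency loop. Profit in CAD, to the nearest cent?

Profit: CAD 3,112.48

Profitable loop is CAD → CHF → SEK → CAD:
CAD 293,000.00 ÷ 1.3345 = CHF 219,557.89
CHF 219,557.89 ÷ 0.098736 = SEK 2,223,686.26
SEK 2,223,686.26 ÷ 7.5096 = CAD 296,112.48
Profit = CAD 296,112.48 − CAD 293,000.00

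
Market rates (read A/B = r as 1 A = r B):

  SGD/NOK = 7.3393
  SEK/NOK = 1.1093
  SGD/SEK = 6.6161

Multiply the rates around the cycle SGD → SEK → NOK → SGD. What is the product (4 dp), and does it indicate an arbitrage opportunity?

Around SGD → SEK → NOK → SGD: 1 × 6.6161 × 1.1093 ÷ 7.3393 = 0.999992
Product ≈ 1 (deviation 0.001%, within rounding noise).

1.0000 (no arbitrage)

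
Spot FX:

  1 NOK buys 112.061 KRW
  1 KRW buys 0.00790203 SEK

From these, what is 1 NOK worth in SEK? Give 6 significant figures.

1 NOK × 112.061 = 112.061 KRW
112.061 KRW × 0.00790203 = 0.885509 SEK

NOK/SEK = 0.885509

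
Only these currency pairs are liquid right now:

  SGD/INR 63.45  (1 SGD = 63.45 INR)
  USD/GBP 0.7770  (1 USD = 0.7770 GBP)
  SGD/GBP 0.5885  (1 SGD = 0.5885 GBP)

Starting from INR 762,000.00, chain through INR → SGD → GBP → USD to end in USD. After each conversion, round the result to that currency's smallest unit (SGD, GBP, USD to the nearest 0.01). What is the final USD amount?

INR 762,000.00 ÷ 63.45 = SGD 12,009.46
SGD 12,009.46 × 0.5885 = GBP 7,067.57
GBP 7,067.57 ÷ 0.7770 = USD 9,095.97

USD 9,095.97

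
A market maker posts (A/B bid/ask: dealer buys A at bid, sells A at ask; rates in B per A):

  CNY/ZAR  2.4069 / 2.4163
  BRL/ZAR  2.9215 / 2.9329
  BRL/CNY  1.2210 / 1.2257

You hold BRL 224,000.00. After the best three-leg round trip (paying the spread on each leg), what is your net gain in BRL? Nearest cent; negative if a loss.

Best loop BRL → CNY → ZAR → BRL:
BRL 224,000.00 × 1.2210 (sell BRL at bid) = CNY 273,504.00
CNY 273,504.00 × 2.4069 (sell CNY at bid) = ZAR 658,296.78
ZAR 658,296.78 ÷ 2.9329 (buy BRL at ask) = BRL 224,452.51

Net profit: BRL 452.51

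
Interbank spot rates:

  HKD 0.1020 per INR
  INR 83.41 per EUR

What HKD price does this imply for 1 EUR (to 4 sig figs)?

1 EUR × 83.41 = 83.41 INR
83.41 INR × 0.1020 = 8.50782 HKD

EUR/HKD = 8.508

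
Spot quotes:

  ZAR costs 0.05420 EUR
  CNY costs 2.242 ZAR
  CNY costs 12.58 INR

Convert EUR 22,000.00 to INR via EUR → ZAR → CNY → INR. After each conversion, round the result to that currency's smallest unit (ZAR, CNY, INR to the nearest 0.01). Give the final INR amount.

EUR 22,000.00 ÷ 0.05420 = ZAR 405,904.06
ZAR 405,904.06 ÷ 2.242 = CNY 181,045.52
CNY 181,045.52 × 12.58 = INR 2,277,552.64

INR 2,277,552.64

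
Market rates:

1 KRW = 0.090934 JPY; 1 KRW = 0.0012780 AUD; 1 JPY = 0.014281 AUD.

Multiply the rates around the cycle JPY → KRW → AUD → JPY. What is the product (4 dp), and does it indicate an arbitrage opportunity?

Around JPY → KRW → AUD → JPY: 1 ÷ 0.090934 × 0.0012780 ÷ 0.014281 = 0.984115
Product < 1; profitable direction is JPY → AUD → KRW → JPY.

0.9841 (arbitrage exists)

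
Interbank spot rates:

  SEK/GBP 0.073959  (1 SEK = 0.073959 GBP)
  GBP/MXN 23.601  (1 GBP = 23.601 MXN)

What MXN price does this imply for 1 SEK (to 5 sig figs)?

1 SEK × 0.073959 = 0.073959 GBP
0.073959 GBP × 23.601 = 1.74551 MXN

SEK/MXN = 1.7455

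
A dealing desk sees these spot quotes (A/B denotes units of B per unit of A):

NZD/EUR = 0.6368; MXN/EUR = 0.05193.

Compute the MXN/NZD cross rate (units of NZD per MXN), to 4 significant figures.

MXN/NZD = 0.08155

1 MXN × 0.05193 = 0.05193 EUR
0.05193 EUR ÷ 0.6368 = 0.0815484 NZD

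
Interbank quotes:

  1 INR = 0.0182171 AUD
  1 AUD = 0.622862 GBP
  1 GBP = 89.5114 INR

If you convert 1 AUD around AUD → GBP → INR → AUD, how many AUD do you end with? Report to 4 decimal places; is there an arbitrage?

Around AUD → GBP → INR → AUD: 1 × 0.622862 × 89.5114 × 0.0182171 = 1.015663
Product > 1; profitable direction is AUD → GBP → INR → AUD.

1.0157 (arbitrage exists)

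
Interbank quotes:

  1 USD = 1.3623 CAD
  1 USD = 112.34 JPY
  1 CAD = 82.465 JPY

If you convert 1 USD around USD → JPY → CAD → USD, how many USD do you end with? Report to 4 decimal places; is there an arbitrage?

1.0000 (no arbitrage)

Around USD → JPY → CAD → USD: 1 × 112.34 ÷ 82.465 ÷ 1.3623 = 0.999982
Product ≈ 1 (deviation 0.002%, within rounding noise).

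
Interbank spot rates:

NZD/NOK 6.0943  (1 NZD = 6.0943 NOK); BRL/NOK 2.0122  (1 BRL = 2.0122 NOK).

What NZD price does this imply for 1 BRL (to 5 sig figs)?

BRL/NZD = 0.33018

1 BRL × 2.0122 = 2.0122 NOK
2.0122 NOK ÷ 6.0943 = 0.330177 NZD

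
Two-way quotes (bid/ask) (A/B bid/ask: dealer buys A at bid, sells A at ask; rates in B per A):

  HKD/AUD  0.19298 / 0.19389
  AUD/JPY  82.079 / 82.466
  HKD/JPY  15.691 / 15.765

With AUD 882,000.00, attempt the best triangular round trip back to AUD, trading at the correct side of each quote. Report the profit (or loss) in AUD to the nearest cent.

Best loop AUD → JPY → HKD → AUD:
AUD 882,000.00 × 82.079 (sell AUD at bid) = JPY 72,393,678
JPY 72,393,678 ÷ 15.765 (buy HKD at ask) = HKD 4,592,050.62
HKD 4,592,050.62 × 0.19298 (sell HKD at bid) = AUD 886,173.93

Net profit: AUD 4,173.93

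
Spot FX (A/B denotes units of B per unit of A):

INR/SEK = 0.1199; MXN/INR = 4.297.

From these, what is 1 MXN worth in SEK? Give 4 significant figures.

MXN/SEK = 0.5152

1 MXN × 4.297 = 4.297 INR
4.297 INR × 0.1199 = 0.51521 SEK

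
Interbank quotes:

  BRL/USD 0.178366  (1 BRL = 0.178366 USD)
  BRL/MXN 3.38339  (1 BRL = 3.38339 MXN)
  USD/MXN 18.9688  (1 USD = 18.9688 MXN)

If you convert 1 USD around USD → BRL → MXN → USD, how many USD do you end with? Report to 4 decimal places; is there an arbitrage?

Around USD → BRL → MXN → USD: 1 ÷ 0.178366 × 3.38339 ÷ 18.9688 = 1.000000
Product ≈ 1 (deviation 0.000%, within rounding noise).

1.0000 (no arbitrage)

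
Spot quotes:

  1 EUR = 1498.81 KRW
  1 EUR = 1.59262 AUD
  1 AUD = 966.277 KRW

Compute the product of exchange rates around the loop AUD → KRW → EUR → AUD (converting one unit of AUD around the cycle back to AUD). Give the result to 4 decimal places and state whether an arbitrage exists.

Around AUD → KRW → EUR → AUD: 1 × 966.277 ÷ 1498.81 × 1.59262 = 1.026756
Product > 1; profitable direction is AUD → KRW → EUR → AUD.

1.0268 (arbitrage exists)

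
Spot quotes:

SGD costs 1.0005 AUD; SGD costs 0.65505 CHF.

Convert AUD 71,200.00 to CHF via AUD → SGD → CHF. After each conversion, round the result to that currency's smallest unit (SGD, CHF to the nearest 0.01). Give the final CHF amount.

CHF 46,616.25

AUD 71,200.00 ÷ 1.0005 = SGD 71,164.42
SGD 71,164.42 × 0.65505 = CHF 46,616.25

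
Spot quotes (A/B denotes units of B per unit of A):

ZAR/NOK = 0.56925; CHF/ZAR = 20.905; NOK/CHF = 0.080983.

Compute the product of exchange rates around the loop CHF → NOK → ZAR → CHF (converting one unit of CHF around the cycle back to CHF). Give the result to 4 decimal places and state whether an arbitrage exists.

Around CHF → NOK → ZAR → CHF: 1 ÷ 0.080983 ÷ 0.56925 ÷ 20.905 = 1.037655
Product > 1; profitable direction is CHF → NOK → ZAR → CHF.

1.0377 (arbitrage exists)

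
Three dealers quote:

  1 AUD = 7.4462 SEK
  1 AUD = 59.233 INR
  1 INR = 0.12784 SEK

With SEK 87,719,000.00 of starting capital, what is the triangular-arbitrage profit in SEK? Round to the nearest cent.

Profitable loop is SEK → AUD → INR → SEK:
SEK 87,719,000.00 ÷ 7.4462 = AUD 11,780,371.20
AUD 11,780,371.20 × 59.233 = INR 697,786,727.06
INR 697,786,727.06 × 0.12784 = SEK 89,205,055.19
Profit = SEK 89,205,055.19 − SEK 87,719,000.00

Profit: SEK 1,486,055.19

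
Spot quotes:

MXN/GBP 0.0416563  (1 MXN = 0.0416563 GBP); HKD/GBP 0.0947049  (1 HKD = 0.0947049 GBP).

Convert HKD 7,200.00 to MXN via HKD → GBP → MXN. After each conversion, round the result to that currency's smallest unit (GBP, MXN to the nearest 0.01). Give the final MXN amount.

MXN 16,369.19

HKD 7,200.00 × 0.0947049 = GBP 681.88
GBP 681.88 ÷ 0.0416563 = MXN 16,369.19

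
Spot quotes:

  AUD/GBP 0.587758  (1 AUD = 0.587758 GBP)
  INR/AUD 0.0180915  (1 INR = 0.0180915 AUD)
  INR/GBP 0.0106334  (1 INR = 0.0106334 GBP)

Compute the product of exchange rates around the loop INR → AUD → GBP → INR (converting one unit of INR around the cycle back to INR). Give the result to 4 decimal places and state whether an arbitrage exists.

Around INR → AUD → GBP → INR: 1 × 0.0180915 × 0.587758 ÷ 0.0106334 = 1.000002
Product ≈ 1 (deviation 0.000%, within rounding noise).

1.0000 (no arbitrage)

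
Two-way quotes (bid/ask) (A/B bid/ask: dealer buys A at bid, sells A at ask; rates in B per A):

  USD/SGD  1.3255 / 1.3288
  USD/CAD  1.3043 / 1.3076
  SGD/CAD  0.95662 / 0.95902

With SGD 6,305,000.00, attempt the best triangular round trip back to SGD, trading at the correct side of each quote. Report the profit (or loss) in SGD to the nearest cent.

Best loop SGD → USD → CAD → SGD:
SGD 6,305,000.00 ÷ 1.3288 (buy USD at ask) = USD 4,744,882.60
USD 4,744,882.60 × 1.3043 (sell USD at bid) = CAD 6,188,750.38
CAD 6,188,750.38 ÷ 0.95902 (buy SGD at ask) = SGD 6,453,202.62

Net profit: SGD 148,202.62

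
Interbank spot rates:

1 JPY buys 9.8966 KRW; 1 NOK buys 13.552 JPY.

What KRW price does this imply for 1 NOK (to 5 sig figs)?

1 NOK × 13.552 = 13.552 JPY
13.552 JPY × 9.8966 = 134.119 KRW

NOK/KRW = 134.12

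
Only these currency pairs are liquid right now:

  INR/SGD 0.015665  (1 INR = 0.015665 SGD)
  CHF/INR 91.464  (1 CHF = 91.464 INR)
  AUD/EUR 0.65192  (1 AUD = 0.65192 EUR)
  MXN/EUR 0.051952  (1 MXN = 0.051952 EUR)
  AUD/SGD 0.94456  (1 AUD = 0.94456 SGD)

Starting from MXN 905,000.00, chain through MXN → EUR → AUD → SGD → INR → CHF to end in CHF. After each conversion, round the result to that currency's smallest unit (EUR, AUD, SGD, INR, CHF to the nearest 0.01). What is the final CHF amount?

MXN 905,000.00 × 0.051952 = EUR 47,016.56
EUR 47,016.56 ÷ 0.65192 = AUD 72,120.14
AUD 72,120.14 × 0.94456 = SGD 68,121.80
SGD 68,121.80 ÷ 0.015665 = INR 4,348,662.62
INR 4,348,662.62 ÷ 91.464 = CHF 47,545.07

CHF 47,545.07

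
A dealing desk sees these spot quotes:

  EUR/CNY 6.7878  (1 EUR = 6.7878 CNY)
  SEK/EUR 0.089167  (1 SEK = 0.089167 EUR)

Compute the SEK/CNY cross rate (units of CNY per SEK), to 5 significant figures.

1 SEK × 0.089167 = 0.089167 EUR
0.089167 EUR × 6.7878 = 0.605248 CNY

SEK/CNY = 0.60525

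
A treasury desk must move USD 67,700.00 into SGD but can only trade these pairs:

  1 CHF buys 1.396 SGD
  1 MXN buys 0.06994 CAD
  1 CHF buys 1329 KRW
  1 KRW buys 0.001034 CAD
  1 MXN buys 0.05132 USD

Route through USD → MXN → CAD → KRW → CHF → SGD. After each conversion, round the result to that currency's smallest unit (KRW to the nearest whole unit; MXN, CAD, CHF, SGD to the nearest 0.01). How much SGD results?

SGD 93,727.61

USD 67,700.00 ÷ 0.05132 = MXN 1,319,173.81
MXN 1,319,173.81 × 0.06994 = CAD 92,263.02
CAD 92,263.02 ÷ 0.001034 = KRW 89,229,226
KRW 89,229,226 ÷ 1329 = CHF 67,140.12
CHF 67,140.12 × 1.396 = SGD 93,727.61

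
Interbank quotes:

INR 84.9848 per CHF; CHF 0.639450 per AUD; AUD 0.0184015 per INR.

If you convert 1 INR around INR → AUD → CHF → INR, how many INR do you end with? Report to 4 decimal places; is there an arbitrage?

1.0000 (no arbitrage)

Around INR → AUD → CHF → INR: 1 × 0.0184015 × 0.639450 × 84.9848 = 1.000002
Product ≈ 1 (deviation 0.000%, within rounding noise).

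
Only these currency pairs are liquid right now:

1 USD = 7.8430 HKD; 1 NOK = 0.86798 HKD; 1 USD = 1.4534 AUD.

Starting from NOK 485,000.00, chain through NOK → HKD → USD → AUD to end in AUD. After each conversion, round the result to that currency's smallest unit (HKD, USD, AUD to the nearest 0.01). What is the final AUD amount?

NOK 485,000.00 × 0.86798 = HKD 420,970.30
HKD 420,970.30 ÷ 7.8430 = USD 53,674.65
USD 53,674.65 × 1.4534 = AUD 78,010.74

AUD 78,010.74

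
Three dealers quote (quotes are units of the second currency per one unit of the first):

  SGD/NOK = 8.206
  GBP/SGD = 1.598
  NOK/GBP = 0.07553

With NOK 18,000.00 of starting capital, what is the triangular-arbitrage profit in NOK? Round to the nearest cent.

Profit: NOK 173.76

Profitable loop is NOK → SGD → GBP → NOK:
NOK 18,000.00 ÷ 8.206 = SGD 2,193.52
SGD 2,193.52 ÷ 1.598 = GBP 1,372.66
GBP 1,372.66 ÷ 0.07553 = NOK 18,173.76
Profit = NOK 18,173.76 − NOK 18,000.00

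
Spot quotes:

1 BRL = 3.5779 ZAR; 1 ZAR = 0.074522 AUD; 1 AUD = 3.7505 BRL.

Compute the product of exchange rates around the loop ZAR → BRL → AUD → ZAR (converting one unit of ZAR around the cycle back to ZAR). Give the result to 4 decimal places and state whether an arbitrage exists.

1.0000 (no arbitrage)

Around ZAR → BRL → AUD → ZAR: 1 ÷ 3.5779 ÷ 3.7505 ÷ 0.074522 = 0.999996
Product ≈ 1 (deviation 0.000%, within rounding noise).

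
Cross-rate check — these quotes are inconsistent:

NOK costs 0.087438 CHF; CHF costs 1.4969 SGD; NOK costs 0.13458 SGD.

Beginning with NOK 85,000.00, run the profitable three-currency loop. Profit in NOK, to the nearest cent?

Profitable loop is NOK → SGD → CHF → NOK:
NOK 85,000.00 × 0.13458 = SGD 11,439.30
SGD 11,439.30 ÷ 1.4969 = CHF 7,641.99
CHF 7,641.99 ÷ 0.087438 = NOK 87,399.00
Profit = NOK 87,399.00 − NOK 85,000.00

Profit: NOK 2,399.00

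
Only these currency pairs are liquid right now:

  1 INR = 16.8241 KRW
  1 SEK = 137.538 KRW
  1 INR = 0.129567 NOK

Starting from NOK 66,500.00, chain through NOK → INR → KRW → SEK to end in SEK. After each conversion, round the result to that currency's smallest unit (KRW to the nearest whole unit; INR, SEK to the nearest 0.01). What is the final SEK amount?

SEK 62,782.18

NOK 66,500.00 ÷ 0.129567 = INR 513,247.97
INR 513,247.97 × 16.8241 = KRW 8,634,935
KRW 8,634,935 ÷ 137.538 = SEK 62,782.18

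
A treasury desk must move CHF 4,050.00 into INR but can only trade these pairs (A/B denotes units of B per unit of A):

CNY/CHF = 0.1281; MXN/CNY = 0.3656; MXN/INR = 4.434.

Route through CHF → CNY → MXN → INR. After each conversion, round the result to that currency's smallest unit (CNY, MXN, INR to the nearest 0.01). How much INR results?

CHF 4,050.00 ÷ 0.1281 = CNY 31,615.93
CNY 31,615.93 ÷ 0.3656 = MXN 86,476.83
MXN 86,476.83 × 4.434 = INR 383,438.26

INR 383,438.26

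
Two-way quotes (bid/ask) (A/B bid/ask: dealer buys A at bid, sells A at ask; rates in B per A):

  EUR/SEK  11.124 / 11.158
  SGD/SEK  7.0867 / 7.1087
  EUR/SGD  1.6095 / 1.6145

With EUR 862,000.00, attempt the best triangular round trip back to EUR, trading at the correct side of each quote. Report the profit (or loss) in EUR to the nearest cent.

Best loop EUR → SGD → SEK → EUR:
EUR 862,000.00 × 1.6095 (sell EUR at bid) = SGD 1,387,389.00
SGD 1,387,389.00 × 7.0867 (sell SGD at bid) = SEK 9,832,009.63
SEK 9,832,009.63 ÷ 11.158 (buy EUR at ask) = EUR 881,162.36

Net profit: EUR 19,162.36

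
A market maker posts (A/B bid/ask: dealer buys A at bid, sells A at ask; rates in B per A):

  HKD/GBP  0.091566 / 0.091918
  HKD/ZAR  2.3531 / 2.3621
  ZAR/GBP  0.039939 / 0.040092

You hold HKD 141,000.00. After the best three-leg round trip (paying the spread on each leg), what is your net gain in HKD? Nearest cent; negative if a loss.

Net profit: HKD 3,163.77

Best loop HKD → ZAR → GBP → HKD:
HKD 141,000.00 × 2.3531 (sell HKD at bid) = ZAR 331,787.10
ZAR 331,787.10 × 0.039939 (sell ZAR at bid) = GBP 13,251.24
GBP 13,251.24 ÷ 0.091918 (buy HKD at ask) = HKD 144,163.77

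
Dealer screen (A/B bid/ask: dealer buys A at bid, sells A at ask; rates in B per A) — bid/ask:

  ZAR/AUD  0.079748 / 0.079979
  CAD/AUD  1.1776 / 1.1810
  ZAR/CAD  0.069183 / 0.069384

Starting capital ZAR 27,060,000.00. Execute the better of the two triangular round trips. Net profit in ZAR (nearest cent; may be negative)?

Net profit: ZAR 504,429.61

Best loop ZAR → CAD → AUD → ZAR:
ZAR 27,060,000.00 × 0.069183 (sell ZAR at bid) = CAD 1,872,091.98
CAD 1,872,091.98 × 1.1776 (sell CAD at bid) = AUD 2,204,575.52
AUD 2,204,575.52 ÷ 0.079979 (buy ZAR at ask) = ZAR 27,564,429.61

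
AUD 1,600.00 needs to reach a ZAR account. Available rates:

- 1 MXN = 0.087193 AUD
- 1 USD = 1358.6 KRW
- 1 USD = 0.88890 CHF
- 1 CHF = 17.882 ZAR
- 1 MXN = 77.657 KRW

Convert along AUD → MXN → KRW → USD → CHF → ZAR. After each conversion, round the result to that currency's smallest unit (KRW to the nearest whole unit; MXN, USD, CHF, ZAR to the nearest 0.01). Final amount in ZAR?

AUD 1,600.00 ÷ 0.087193 = MXN 18,350.10
MXN 18,350.10 × 77.657 = KRW 1,425,014
KRW 1,425,014 ÷ 1358.6 = USD 1,048.88
USD 1,048.88 × 0.88890 = CHF 932.35
CHF 932.35 × 17.882 = ZAR 16,672.28

ZAR 16,672.28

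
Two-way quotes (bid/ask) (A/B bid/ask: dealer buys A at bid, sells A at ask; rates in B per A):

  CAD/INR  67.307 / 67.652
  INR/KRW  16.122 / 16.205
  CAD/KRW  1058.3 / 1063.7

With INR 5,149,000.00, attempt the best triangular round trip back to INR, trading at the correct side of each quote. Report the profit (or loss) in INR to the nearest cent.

Best loop INR → KRW → CAD → INR:
INR 5,149,000.00 × 16.122 (sell INR at bid) = KRW 83,012,178
KRW 83,012,178 ÷ 1063.7 (buy CAD at ask) = CAD 78,040.97
CAD 78,040.97 × 67.307 (sell CAD at bid) = INR 5,252,703.45

Net profit: INR 103,703.45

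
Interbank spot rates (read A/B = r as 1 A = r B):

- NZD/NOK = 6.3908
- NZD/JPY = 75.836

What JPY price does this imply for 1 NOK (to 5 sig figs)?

NOK/JPY = 11.866

1 NOK ÷ 6.3908 = 0.156475 NZD
0.156475 NZD × 75.836 = 11.8664 JPY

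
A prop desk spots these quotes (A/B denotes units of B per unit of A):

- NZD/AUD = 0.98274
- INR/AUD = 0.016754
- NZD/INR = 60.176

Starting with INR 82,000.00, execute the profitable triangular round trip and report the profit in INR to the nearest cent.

Profit: INR 2,123.44

Profitable loop is INR → AUD → NZD → INR:
INR 82,000.00 × 0.016754 = AUD 1,373.83
AUD 1,373.83 ÷ 0.98274 = NZD 1,397.96
NZD 1,397.96 × 60.176 = INR 84,123.44
Profit = INR 84,123.44 − INR 82,000.00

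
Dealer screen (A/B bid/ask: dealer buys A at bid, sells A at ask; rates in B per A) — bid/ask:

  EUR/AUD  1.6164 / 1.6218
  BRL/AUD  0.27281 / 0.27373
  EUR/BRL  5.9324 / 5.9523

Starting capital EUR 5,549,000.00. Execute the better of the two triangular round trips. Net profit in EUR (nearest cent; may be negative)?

Net result: EUR -11,571.39 (no profitable arbitrage after spreads)

Best loop EUR → BRL → AUD → EUR:
EUR 5,549,000.00 × 5.9324 (sell EUR at bid) = BRL 32,918,887.60
BRL 32,918,887.60 × 0.27281 (sell BRL at bid) = AUD 8,980,601.73
AUD 8,980,601.73 ÷ 1.6218 (buy EUR at ask) = EUR 5,537,428.61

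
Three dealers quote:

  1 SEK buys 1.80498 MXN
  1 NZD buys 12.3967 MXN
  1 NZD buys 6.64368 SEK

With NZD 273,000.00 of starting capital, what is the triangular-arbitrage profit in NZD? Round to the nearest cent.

Profitable loop is NZD → MXN → SEK → NZD:
NZD 273,000.00 × 12.3967 = MXN 3,384,299.10
MXN 3,384,299.10 ÷ 1.80498 = SEK 1,874,978.73
SEK 1,874,978.73 ÷ 6.64368 = NZD 282,219.90
Profit = NZD 282,219.90 − NZD 273,000.00

Profit: NZD 9,219.90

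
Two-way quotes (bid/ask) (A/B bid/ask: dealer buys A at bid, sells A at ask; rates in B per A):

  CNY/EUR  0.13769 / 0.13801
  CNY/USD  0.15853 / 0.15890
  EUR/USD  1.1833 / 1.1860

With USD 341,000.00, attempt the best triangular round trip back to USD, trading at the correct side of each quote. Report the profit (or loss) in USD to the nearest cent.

Best loop USD → CNY → EUR → USD:
USD 341,000.00 ÷ 0.15890 (buy CNY at ask) = CNY 2,146,003.78
CNY 2,146,003.78 × 0.13769 (sell CNY at bid) = EUR 295,483.26
EUR 295,483.26 × 1.1833 (sell EUR at bid) = USD 349,645.34

Net profit: USD 8,645.34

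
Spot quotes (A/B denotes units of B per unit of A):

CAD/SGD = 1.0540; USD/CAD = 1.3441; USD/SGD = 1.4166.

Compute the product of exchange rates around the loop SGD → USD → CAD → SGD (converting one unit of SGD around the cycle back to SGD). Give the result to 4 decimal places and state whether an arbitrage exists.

Around SGD → USD → CAD → SGD: 1 ÷ 1.4166 × 1.3441 × 1.0540 = 1.000057
Product ≈ 1 (deviation 0.006%, within rounding noise).

1.0001 (no arbitrage)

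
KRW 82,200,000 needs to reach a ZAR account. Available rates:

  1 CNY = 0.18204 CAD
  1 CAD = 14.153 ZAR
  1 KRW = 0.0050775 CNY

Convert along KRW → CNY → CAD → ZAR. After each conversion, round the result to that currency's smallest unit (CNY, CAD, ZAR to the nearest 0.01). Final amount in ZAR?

ZAR 1,075,318.47

KRW 82,200,000 × 0.0050775 = CNY 417,370.50
CNY 417,370.50 × 0.18204 = CAD 75,978.13
CAD 75,978.13 × 14.153 = ZAR 1,075,318.47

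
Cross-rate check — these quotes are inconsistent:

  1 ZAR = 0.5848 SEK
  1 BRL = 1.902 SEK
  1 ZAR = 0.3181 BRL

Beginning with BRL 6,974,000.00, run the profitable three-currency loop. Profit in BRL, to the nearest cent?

Profitable loop is BRL → SEK → ZAR → BRL:
BRL 6,974,000.00 × 1.902 = SEK 13,264,548.00
SEK 13,264,548.00 ÷ 0.5848 = ZAR 22,682,195.62
ZAR 22,682,195.62 × 0.3181 = BRL 7,215,206.43
Profit = BRL 7,215,206.43 − BRL 6,974,000.00

Profit: BRL 241,206.43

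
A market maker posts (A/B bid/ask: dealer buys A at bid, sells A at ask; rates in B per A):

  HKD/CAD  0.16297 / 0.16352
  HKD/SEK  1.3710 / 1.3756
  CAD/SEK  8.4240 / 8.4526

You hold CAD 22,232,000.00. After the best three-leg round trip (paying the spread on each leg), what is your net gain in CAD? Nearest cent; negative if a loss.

Net result: CAD -44,294.63 (no profitable arbitrage after spreads)

Best loop CAD → SEK → HKD → CAD:
CAD 22,232,000.00 × 8.4240 (sell CAD at bid) = SEK 187,282,368.00
SEK 187,282,368.00 ÷ 1.3756 (buy HKD at ask) = HKD 136,145,949.40
HKD 136,145,949.40 × 0.16297 (sell HKD at bid) = CAD 22,187,705.37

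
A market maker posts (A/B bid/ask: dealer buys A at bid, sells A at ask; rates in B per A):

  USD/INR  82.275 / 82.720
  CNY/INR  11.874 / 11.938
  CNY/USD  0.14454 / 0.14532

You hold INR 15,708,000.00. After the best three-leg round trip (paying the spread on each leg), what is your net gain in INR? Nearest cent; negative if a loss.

Net result: INR -60,489.22 (no profitable arbitrage after spreads)

Best loop INR → CNY → USD → INR:
INR 15,708,000.00 ÷ 11.938 (buy CNY at ask) = CNY 1,315,798.29
CNY 1,315,798.29 × 0.14454 (sell CNY at bid) = USD 190,185.49
USD 190,185.49 × 82.275 (sell USD at bid) = INR 15,647,510.78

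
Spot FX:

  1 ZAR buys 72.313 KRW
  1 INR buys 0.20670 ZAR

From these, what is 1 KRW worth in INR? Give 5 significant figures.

KRW/INR = 0.066903

1 KRW ÷ 72.313 = 0.0138288 ZAR
0.0138288 ZAR ÷ 0.20670 = 0.0669026 INR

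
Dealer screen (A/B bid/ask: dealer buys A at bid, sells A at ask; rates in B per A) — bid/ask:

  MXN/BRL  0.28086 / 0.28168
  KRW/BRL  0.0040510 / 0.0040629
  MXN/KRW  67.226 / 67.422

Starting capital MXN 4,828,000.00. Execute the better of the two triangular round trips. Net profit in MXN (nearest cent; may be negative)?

Net profit: MXN 122,161.73

Best loop MXN → BRL → KRW → MXN:
MXN 4,828,000.00 × 0.28086 (sell MXN at bid) = BRL 1,355,992.08
BRL 1,355,992.08 ÷ 0.0040629 (buy KRW at ask) = KRW 333,749,804
KRW 333,749,804 ÷ 67.422 (buy MXN at ask) = MXN 4,950,161.73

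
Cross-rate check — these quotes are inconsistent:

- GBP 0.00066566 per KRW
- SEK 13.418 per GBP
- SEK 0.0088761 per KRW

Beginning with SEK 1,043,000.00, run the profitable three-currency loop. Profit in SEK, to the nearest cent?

Profit: SEK 6,548.16

Profitable loop is SEK → KRW → GBP → SEK:
SEK 1,043,000.00 ÷ 0.0088761 = KRW 117,506,563
KRW 117,506,563 × 0.00066566 = GBP 78,219.42
GBP 78,219.42 × 13.418 = SEK 1,049,548.16
Profit = SEK 1,049,548.16 − SEK 1,043,000.00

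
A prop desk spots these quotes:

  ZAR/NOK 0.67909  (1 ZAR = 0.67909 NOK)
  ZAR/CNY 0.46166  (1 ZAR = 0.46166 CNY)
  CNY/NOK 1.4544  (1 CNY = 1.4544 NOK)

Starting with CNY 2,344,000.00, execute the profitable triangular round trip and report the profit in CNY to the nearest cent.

Profitable loop is CNY → ZAR → NOK → CNY:
CNY 2,344,000.00 ÷ 0.46166 = ZAR 5,077,329.64
ZAR 5,077,329.64 × 0.67909 = NOK 3,447,963.78
NOK 3,447,963.78 ÷ 1.4544 = CNY 2,370,712.17
Profit = CNY 2,370,712.17 − CNY 2,344,000.00

Profit: CNY 26,712.17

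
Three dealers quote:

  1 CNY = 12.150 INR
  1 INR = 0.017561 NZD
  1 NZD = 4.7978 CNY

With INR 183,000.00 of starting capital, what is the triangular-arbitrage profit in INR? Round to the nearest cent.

Profitable loop is INR → NZD → CNY → INR:
INR 183,000.00 × 0.017561 = NZD 3,213.66
NZD 3,213.66 × 4.7978 = CNY 15,418.51
CNY 15,418.51 × 12.150 = INR 187,334.92
Profit = INR 187,334.92 − INR 183,000.00

Profit: INR 4,334.92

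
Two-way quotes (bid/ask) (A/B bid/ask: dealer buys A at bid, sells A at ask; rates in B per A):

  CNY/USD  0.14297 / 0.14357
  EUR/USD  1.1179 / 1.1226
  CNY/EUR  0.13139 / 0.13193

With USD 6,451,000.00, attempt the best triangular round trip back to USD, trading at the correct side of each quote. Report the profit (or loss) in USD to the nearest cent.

Best loop USD → CNY → EUR → USD:
USD 6,451,000.00 ÷ 0.14357 (buy CNY at ask) = CNY 44,932,785.40
CNY 44,932,785.40 × 0.13139 (sell CNY at bid) = EUR 5,903,718.67
EUR 5,903,718.67 × 1.1179 (sell EUR at bid) = USD 6,599,767.11

Net profit: USD 148,767.11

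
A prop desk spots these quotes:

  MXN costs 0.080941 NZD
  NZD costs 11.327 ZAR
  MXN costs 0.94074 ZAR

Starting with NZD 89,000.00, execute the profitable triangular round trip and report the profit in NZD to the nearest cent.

Profit: NZD 2,322.15

Profitable loop is NZD → MXN → ZAR → NZD:
NZD 89,000.00 ÷ 0.080941 = MXN 1,099,566.35
MXN 1,099,566.35 × 0.94074 = ZAR 1,034,406.05
ZAR 1,034,406.05 ÷ 11.327 = NZD 91,322.15
Profit = NZD 91,322.15 − NZD 89,000.00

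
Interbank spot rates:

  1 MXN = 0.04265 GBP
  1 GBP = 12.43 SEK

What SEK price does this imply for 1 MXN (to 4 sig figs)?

MXN/SEK = 0.5301

1 MXN × 0.04265 = 0.04265 GBP
0.04265 GBP × 12.43 = 0.530139 SEK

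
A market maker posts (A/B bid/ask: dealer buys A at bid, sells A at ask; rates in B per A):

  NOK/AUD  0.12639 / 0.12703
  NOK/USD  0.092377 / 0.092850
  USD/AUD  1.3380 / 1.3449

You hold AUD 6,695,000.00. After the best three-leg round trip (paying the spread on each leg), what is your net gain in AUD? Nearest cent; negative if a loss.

Net profit: AUD 81,280.79

Best loop AUD → USD → NOK → AUD:
AUD 6,695,000.00 ÷ 1.3449 (buy USD at ask) = USD 4,978,065.28
USD 4,978,065.28 ÷ 0.092850 (buy NOK at ask) = NOK 53,614,057.98
NOK 53,614,057.98 × 0.12639 (sell NOK at bid) = AUD 6,776,280.79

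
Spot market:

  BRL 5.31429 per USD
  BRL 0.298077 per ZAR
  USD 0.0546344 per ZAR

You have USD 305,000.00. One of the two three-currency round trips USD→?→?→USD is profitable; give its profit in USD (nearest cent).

Profitable loop is USD → ZAR → BRL → USD:
USD 305,000.00 ÷ 0.0546344 = ZAR 5,582,563.37
ZAR 5,582,563.37 × 0.298077 = BRL 1,664,033.74
BRL 1,664,033.74 ÷ 5.31429 = USD 313,124.38
Profit = USD 313,124.38 − USD 305,000.00

Profit: USD 8,124.38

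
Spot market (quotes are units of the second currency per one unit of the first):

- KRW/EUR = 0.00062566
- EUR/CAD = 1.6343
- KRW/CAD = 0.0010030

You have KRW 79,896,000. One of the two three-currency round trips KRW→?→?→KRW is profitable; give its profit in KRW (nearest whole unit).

Profit: KRW 1,554,598

Profitable loop is KRW → EUR → CAD → KRW:
KRW 79,896,000 × 0.00062566 = EUR 49,987.73
EUR 49,987.73 × 1.6343 = CAD 81,694.95
CAD 81,694.95 ÷ 0.0010030 = KRW 81,450,598
Profit = KRW 81,450,598 − KRW 79,896,000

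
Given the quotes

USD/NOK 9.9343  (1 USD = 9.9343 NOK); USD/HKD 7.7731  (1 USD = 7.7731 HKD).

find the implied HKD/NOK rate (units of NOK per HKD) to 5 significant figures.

HKD/NOK = 1.2780

1 HKD ÷ 7.7731 = 0.128649 USD
0.128649 USD × 9.9343 = 1.27804 NOK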